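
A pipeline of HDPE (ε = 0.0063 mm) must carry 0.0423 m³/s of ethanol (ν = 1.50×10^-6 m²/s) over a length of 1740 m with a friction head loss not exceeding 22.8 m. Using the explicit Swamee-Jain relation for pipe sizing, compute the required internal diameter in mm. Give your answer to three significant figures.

Swamee-Jain (Type III): D = 0.66·[ε^1.25·(LQ²/(gh_f))^4.75 + ν·Q^9.4·(L/(gh_f))^5.2]^0.04
LQ²/(gh_f) = 0.01392; L/(gh_f) = 7.779
Term 1 = ε^1.25·(…)^4.75 = 4.80×10^-16; Term 2 = ν·Q^9.4·(…)^5.2 = 7.88×10^-15
D = 0.66·(4.80×10^-16 + 7.88×10^-15)^0.04 = 0.1805 m = 180 mm
Check: V = 1.65 m/s, Re = 1.99×10^5, f = 0.01586, h_f = 21.3 m ≈ 22.8 m ✓

D ≈ 180 mm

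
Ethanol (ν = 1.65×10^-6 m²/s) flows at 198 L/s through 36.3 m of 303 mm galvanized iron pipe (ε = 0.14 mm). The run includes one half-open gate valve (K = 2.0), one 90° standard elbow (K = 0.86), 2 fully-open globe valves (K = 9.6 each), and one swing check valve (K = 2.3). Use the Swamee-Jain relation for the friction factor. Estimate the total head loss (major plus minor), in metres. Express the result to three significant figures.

V = 4Q/(πD²) = 2.746 m/s; V²/2g = 0.3843 m
Re = 5.04×10^5, ε/D = 4.62×10^-4 → f = 0.01753 (Swamee-Jain)
Major: h_f = f(L/D)·V²/2g = 0.01753·119.8·0.3843 = 0.8069 m
Minor: ΣK = 24.4; h_m = ΣK·V²/2g = 9.362 m
Total H_L = 0.8069 + 9.362 = 10.17 m

H_L ≈ 10.2 m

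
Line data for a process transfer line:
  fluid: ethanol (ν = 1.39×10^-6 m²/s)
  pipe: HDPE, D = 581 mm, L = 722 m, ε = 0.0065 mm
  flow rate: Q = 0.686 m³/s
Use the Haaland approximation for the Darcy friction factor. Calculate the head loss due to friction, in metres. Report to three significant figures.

h_f ≈ 4.94 m

V = 4Q/(πD²) = 4·0.686/(π·0.581²) = 2.588 m/s
Re = VD/ν = 2.588·0.581/1.39×10^-6 = 1.08×10^6 → turbulent
ε/D = 0.0065/581 = 1.12×10^-5
Haaland: f = 0.01165
h_f = f(L/D)V²/(2g) = 0.01165·(722/0.581)·2.588²/(2·9.81) = 4.940 m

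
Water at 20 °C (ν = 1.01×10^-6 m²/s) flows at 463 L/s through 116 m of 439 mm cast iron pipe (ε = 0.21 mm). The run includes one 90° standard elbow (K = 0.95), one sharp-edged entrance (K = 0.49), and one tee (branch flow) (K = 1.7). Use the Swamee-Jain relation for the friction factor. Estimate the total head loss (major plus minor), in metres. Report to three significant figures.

V = 4Q/(πD²) = 3.059 m/s; V²/2g = 0.4769 m
Re = 1.33×10^6, ε/D = 4.78×10^-4 → f = 0.01702 (Swamee-Jain)
Major: h_f = f(L/D)·V²/2g = 0.01702·264.2·0.4769 = 2.145 m
Minor: ΣK = 3.14; h_m = ΣK·V²/2g = 1.497 m
Total H_L = 2.145 + 1.497 = 3.642 m

H_L ≈ 3.64 m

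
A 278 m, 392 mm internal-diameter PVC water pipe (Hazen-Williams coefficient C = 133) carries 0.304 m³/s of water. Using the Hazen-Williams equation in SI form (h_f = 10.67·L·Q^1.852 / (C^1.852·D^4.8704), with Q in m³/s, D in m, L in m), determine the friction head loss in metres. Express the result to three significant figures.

h_f ≈ 3.65 m

h_f = 10.67·278·0.304^1.852 / (133^1.852·0.392^4.8704) = 3.647 m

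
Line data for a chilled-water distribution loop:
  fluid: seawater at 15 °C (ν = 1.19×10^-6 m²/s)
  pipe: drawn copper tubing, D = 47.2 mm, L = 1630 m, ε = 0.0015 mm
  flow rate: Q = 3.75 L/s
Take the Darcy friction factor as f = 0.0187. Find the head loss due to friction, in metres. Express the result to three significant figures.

V = 4Q/(πD²) = 4·0.00375/(π·0.0472²) = 2.143 m/s
h_f = f(L/D)V²/(2g) = 0.01870·(1630/0.0472)·2.143²/(2·9.81) = 151.2 m

h_f ≈ 151 m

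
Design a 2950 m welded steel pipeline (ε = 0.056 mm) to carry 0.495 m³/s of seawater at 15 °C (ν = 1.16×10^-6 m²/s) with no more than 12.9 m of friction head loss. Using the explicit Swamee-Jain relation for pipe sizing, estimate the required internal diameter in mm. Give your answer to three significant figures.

Swamee-Jain (Type III): D = 0.66·[ε^1.25·(LQ²/(gh_f))^4.75 + ν·Q^9.4·(L/(gh_f))^5.2]^0.04
LQ²/(gh_f) = 5.712; L/(gh_f) = 23.31
Term 1 = ε^1.25·(…)^4.75 = 0.0191; Term 2 = ν·Q^9.4·(…)^5.2 = 0.0202
D = 0.66·(0.0191 + 0.0202)^0.04 = 0.5798 m = 580 mm
Check: V = 1.87 m/s, Re = 9.37×10^5, f = 0.01353, h_f = 12.3 m ≈ 12.9 m ✓

D ≈ 580 mm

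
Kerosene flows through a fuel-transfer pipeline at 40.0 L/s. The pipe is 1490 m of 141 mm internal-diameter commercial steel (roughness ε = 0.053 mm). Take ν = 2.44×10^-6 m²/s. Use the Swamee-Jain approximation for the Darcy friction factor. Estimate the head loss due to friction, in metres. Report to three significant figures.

h_f ≈ 66.7 m

V = 4Q/(πD²) = 4·0.0400/(π·0.141²) = 2.562 m/s
Re = VD/ν = 2.562·0.141/2.44×10^-6 = 1.48×10^5 → turbulent
ε/D = 0.053/141 = 3.76×10^-4
Swamee-Jain: f = 0.01887
h_f = f(L/D)V²/(2g) = 0.01887·(1490/0.141)·2.562²/(2·9.81) = 66.69 m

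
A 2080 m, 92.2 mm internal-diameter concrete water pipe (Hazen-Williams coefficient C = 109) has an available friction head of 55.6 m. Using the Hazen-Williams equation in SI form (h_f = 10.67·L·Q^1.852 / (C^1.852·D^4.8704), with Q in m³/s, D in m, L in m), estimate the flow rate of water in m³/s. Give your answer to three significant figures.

Q ≈ 0.00814 m³/s

Rearranging: Q = [h_f·C^1.852·D^4.8704 / (10.67·L)]^(1/1.852)
Q = [55.6·109^1.852·0.0922^4.8704 / (10.67·2080)]^0.540 = 0.008135 m³/s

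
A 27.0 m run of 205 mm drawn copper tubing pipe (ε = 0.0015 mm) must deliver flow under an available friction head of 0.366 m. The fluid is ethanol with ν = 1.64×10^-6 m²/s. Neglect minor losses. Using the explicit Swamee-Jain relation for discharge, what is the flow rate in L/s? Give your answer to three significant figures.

Swamee-Jain (Type II): Q = -0.965·√(gD⁵h_f/L)·ln[ε/(3.7D) + √(3.17ν²L/(gD³h_f))]
√(gD⁵h_f/L) = √(9.81·0.205⁵·0.366/27.0) = 0.006939
ε/(3.7D) = 1.98×10^-6; √(3.17ν²L/(gD³h_f)) = 8.63×10^-5
Q = -0.965·0.006939·ln(8.825×10^-5) = 0.06251 m³/s
Check: V = 1.89 m/s, Re = 2.37×10^5, f = 0.01511, h_f = 0.364 m ≈ 0.366 m ✓

Q ≈ 62.5 L/s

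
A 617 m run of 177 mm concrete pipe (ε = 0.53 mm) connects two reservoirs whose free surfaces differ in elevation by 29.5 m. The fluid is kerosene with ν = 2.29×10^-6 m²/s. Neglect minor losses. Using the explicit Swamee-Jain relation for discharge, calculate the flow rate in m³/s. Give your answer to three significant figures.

Q ≈ 0.0612 m³/s

Swamee-Jain (Type II): Q = -0.965·√(gD⁵h_f/L)·ln[ε/(3.7D) + √(3.17ν²L/(gD³h_f))]
√(gD⁵h_f/L) = √(9.81·0.177⁵·29.5/617) = 0.009027
ε/(3.7D) = 8.09×10^-4; √(3.17ν²L/(gD³h_f)) = 7.99×10^-5
Q = -0.965·0.009027·ln(8.892×10^-4) = 0.06120 m³/s
Check: V = 2.49 m/s, Re = 1.92×10^5, f = 0.02704, h_f = 29.7 m ≈ 29.5 m ✓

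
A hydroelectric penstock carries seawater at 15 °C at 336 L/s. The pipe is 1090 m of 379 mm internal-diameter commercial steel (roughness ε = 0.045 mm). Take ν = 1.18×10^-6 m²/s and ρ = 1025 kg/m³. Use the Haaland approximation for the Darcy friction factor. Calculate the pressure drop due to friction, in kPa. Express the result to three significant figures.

V = 4Q/(πD²) = 4·0.336/(π·0.379²) = 2.978 m/s
Re = VD/ν = 2.978·0.379/1.18×10^-6 = 9.57×10^5 → turbulent
ε/D = 0.045/379 = 1.19×10^-4
Haaland: f = 0.01364
h_f = f(L/D)V²/(2g) = 0.01364·(1090/0.379)·2.978²/(2·9.81) = 17.73 m
Δp = ρg·h_f = 1025·9.81·17.73 = 178.3 kPa

Δp ≈ 178 kPa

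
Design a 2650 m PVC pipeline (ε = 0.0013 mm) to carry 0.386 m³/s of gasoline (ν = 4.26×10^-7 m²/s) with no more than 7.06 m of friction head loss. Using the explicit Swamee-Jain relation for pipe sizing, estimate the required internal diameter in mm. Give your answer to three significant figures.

Swamee-Jain (Type III): D = 0.66·[ε^1.25·(LQ²/(gh_f))^4.75 + ν·Q^9.4·(L/(gh_f))^5.2]^0.04
LQ²/(gh_f) = 5.701; L/(gh_f) = 38.26
Term 1 = ε^1.25·(…)^4.75 = 1.71×10^-4; Term 2 = ν·Q^9.4·(…)^5.2 = 0.00941
D = 0.66·(1.71×10^-4 + 0.00941)^0.04 = 0.5480 m = 548 mm
Check: V = 1.64 m/s, Re = 2.11×10^6, f = 0.01037, h_f = 6.85 m ≈ 7.06 m ✓

D ≈ 548 mm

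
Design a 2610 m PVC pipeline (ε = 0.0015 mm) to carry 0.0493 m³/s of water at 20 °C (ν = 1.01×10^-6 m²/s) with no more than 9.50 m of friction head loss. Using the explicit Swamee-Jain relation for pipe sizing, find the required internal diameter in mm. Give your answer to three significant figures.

D ≈ 245 mm

Swamee-Jain (Type III): D = 0.66·[ε^1.25·(LQ²/(gh_f))^4.75 + ν·Q^9.4·(L/(gh_f))^5.2]^0.04
LQ²/(gh_f) = 0.06807; L/(gh_f) = 28.01
Term 1 = ε^1.25·(…)^4.75 = 1.50×10^-13; Term 2 = ν·Q^9.4·(…)^5.2 = 1.75×10^-11
D = 0.66·(1.50×10^-13 + 1.75×10^-11)^0.04 = 0.2451 m = 245 mm
Check: V = 1.04 m/s, Re = 2.54×10^5, f = 0.01490, h_f = 8.83 m ≈ 9.50 m ✓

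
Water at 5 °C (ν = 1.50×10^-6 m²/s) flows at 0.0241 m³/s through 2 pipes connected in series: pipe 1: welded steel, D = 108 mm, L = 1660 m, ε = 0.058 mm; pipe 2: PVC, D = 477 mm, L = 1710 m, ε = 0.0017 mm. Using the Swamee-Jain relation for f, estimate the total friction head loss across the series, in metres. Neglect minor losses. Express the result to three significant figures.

Pipe 1: V = 2.631 m/s, Re = 1.89×10^5, ε/D = 5.37×10^-4, f = 0.01922, h_1 = f(L/D)V²/2g = 104.2 m
Pipe 2: V = 0.1349 m/s, Re = 4.29×10^4, ε/D = 3.56×10^-6, f = 0.02151, h_2 = f(L/D)V²/2g = 0.07149 m
Series → Q common, losses add: H = Σh = 104.3 m

H ≈ 104 m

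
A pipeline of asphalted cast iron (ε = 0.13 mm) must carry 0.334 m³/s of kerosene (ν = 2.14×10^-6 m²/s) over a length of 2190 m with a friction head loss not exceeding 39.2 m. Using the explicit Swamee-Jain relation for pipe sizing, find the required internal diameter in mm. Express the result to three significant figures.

D ≈ 392 mm

Swamee-Jain (Type III): D = 0.66·[ε^1.25·(LQ²/(gh_f))^4.75 + ν·Q^9.4·(L/(gh_f))^5.2]^0.04
LQ²/(gh_f) = 0.6353; L/(gh_f) = 5.695
Term 1 = ε^1.25·(…)^4.75 = 1.61×10^-6; Term 2 = ν·Q^9.4·(…)^5.2 = 6.06×10^-7
D = 0.66·(1.61×10^-6 + 6.06×10^-7)^0.04 = 0.3921 m = 392 mm
Check: V = 2.77 m/s, Re = 5.07×10^5, f = 0.01660, h_f = 36.2 m ≈ 39.2 m ✓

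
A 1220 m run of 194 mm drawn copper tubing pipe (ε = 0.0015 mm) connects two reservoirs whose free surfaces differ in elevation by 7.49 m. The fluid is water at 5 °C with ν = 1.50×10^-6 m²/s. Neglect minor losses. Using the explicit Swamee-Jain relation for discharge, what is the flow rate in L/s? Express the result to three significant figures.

Swamee-Jain (Type II): Q = -0.965·√(gD⁵h_f/L)·ln[ε/(3.7D) + √(3.17ν²L/(gD³h_f))]
√(gD⁵h_f/L) = √(9.81·0.194⁵·7.49/1220) = 0.004068
ε/(3.7D) = 2.09×10^-6; √(3.17ν²L/(gD³h_f)) = 1.27×10^-4
Q = -0.965·0.004068·ln(1.294×10^-4) = 0.03514 m³/s
Check: V = 1.19 m/s, Re = 1.54×10^5, f = 0.01642, h_f = 7.44 m ≈ 7.49 m ✓

Q ≈ 35.1 L/s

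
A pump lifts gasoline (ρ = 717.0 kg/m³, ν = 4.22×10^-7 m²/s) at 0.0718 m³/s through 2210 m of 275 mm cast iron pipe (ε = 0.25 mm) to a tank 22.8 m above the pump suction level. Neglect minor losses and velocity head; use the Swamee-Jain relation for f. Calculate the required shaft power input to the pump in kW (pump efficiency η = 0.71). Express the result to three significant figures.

V = 4Q/(πD²) = 1.209 m/s; Re = 7.88×10^5; ε/D = 9.09×10^-4; f = 0.01970
h_f = f(L/D)V²/2g = 11.79 m
Total head H = z + h_f = 22.8 + 11.79 = 34.59 m
P_hyd = ρgQH = 717.0·9.81·0.0718·34.59 = 17.47 kW
P_shaft = P_hyd/η = 17.47/0.71 = 24.61 kW

P_shaft ≈ 24.6 kW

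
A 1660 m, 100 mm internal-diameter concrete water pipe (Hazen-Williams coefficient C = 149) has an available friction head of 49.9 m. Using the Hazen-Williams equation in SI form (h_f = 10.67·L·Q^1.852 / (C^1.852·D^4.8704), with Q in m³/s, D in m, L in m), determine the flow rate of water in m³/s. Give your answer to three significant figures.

Rearranging: Q = [h_f·C^1.852·D^4.8704 / (10.67·L)]^(1/1.852)
Q = [49.9·149^1.852·0.100^4.8704 / (10.67·1660)]^0.540 = 0.01467 m³/s

Q ≈ 0.0147 m³/s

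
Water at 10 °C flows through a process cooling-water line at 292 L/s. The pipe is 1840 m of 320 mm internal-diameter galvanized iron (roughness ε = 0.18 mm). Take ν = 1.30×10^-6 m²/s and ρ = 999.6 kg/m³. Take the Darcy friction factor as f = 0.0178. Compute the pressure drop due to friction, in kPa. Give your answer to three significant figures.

V = 4Q/(πD²) = 4·0.292/(π·0.320²) = 3.631 m/s
h_f = f(L/D)V²/(2g) = 0.01780·(1840/0.320)·3.631²/(2·9.81) = 68.77 m
Δp = ρg·h_f = 999.6·9.81·68.77 = 674.3 kPa

Δp ≈ 674 kPa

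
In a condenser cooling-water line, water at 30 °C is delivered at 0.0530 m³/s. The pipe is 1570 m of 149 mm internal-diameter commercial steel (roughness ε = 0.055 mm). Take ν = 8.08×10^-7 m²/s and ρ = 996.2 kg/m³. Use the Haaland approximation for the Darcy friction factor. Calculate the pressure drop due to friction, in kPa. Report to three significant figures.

Δp ≈ 804 kPa

V = 4Q/(πD²) = 4·0.0530/(π·0.149²) = 3.040 m/s
Re = VD/ν = 3.040·0.149/8.08×10^-7 = 5.61×10^5 → turbulent
ε/D = 0.055/149 = 3.69×10^-4
Haaland: f = 0.01658
h_f = f(L/D)V²/(2g) = 0.01658·(1570/0.149)·3.040²/(2·9.81) = 82.29 m
Δp = ρg·h_f = 996.2·9.81·82.29 = 804.2 kPa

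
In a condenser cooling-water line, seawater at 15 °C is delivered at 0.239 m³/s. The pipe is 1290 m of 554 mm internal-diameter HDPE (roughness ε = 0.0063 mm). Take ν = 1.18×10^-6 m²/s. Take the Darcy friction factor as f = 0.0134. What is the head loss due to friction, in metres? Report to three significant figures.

V = 4Q/(πD²) = 4·0.239/(π·0.554²) = 0.9915 m/s
h_f = f(L/D)V²/(2g) = 0.01340·(1290/0.554)·0.9915²/(2·9.81) = 1.563 m

h_f ≈ 1.56 m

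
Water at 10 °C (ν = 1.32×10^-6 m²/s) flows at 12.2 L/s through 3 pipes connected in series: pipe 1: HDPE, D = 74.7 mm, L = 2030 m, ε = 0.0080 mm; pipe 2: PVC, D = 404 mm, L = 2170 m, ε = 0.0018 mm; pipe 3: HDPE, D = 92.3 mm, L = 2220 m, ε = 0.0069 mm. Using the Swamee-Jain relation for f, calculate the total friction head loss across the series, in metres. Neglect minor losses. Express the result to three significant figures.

H ≈ 255 m

Pipe 1: V = 2.784 m/s, Re = 1.58×10^5, ε/D = 1.07×10^-4, f = 0.01708, h_1 = f(L/D)V²/2g = 183.4 m
Pipe 2: V = 0.09517 m/s, Re = 2.91×10^4, ε/D = 4.46×10^-6, f = 0.02355, h_2 = f(L/D)V²/2g = 0.05840 m
Pipe 3: V = 1.823 m/s, Re = 1.27×10^5, ε/D = 7.48×10^-5, f = 0.01750, h_3 = f(L/D)V²/2g = 71.32 m
Series → Q common, losses add: H = Σh = 254.8 m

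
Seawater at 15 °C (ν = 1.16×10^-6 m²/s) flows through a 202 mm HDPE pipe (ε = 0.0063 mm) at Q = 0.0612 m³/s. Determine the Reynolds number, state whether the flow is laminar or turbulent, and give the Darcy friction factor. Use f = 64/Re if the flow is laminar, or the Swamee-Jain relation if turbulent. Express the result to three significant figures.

V = 4Q/(πD²) = 1.910 m/s
Re = VD/ν = 1.910·0.202/1.16×10^-6 = 3.33×10^5
Re > 4000 → turbulent; ε/D = 3.12×10^-5
Swamee-Jain: f = 0.01448

Re ≈ 3.33×10^5; turbulent; f ≈ 0.0145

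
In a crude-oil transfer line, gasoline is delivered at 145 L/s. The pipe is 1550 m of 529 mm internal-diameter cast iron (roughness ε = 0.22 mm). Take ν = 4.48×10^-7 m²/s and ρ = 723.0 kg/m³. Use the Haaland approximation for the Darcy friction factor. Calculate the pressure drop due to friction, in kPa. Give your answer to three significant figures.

Δp ≈ 7.70 kPa

V = 4Q/(πD²) = 4·0.145/(π·0.529²) = 0.6597 m/s
Re = VD/ν = 0.6597·0.529/4.48×10^-7 = 7.79×10^5 → turbulent
ε/D = 0.22/529 = 4.16×10^-4
Haaland: f = 0.01670
h_f = f(L/D)V²/(2g) = 0.01670·(1550/0.529)·0.6597²/(2·9.81) = 1.085 m
Δp = ρg·h_f = 723.0·9.81·1.085 = 7.698 kPa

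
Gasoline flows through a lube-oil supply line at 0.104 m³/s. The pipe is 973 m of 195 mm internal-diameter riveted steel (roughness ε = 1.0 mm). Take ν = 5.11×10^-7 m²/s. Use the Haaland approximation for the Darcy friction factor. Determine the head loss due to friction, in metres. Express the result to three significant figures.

h_f ≈ 94.8 m

V = 4Q/(πD²) = 4·0.104/(π·0.195²) = 3.482 m/s
Re = VD/ν = 3.482·0.195/5.11×10^-7 = 1.33×10^6 → turbulent
ε/D = 1.0/195 = 0.00513
Haaland: f = 0.03073
h_f = f(L/D)V²/(2g) = 0.03073·(973/0.195)·3.482²/(2·9.81) = 94.77 m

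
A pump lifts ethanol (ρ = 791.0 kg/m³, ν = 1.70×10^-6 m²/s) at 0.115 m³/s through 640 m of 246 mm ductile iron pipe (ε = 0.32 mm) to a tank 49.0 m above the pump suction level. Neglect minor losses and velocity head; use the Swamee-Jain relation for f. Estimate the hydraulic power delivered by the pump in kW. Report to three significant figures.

P_hyd ≈ 58.8 kW

V = 4Q/(πD²) = 2.420 m/s; Re = 3.50×10^5; ε/D = 0.00130; f = 0.02179
h_f = f(L/D)V²/2g = 16.92 m
Total head H = z + h_f = 49.0 + 16.92 = 65.92 m
P_hyd = ρgQH = 791.0·9.81·0.115·65.92 = 58.82 kW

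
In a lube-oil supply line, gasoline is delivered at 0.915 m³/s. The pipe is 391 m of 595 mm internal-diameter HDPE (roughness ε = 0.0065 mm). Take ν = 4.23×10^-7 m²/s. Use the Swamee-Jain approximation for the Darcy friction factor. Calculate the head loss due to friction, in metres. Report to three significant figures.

V = 4Q/(πD²) = 4·0.915/(π·0.595²) = 3.291 m/s
Re = VD/ν = 3.291·0.595/4.23×10^-7 = 4.63×10^6 → turbulent
ε/D = 0.0065/595 = 1.09×10^-5
Swamee-Jain: f = 0.009764
h_f = f(L/D)V²/(2g) = 0.009764·(391/0.595)·3.291²/(2·9.81) = 3.541 m

h_f ≈ 3.54 m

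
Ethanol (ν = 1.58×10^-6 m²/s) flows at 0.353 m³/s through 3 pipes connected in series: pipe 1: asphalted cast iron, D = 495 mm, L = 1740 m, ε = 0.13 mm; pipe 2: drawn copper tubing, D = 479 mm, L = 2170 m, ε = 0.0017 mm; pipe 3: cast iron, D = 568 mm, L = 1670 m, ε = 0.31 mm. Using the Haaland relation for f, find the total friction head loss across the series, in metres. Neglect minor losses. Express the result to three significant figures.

H ≈ 25.9 m

Pipe 1: V = 1.834 m/s, Re = 5.75×10^5, ε/D = 2.63×10^-4, f = 0.01570, h_1 = f(L/D)V²/2g = 9.464 m
Pipe 2: V = 1.959 m/s, Re = 5.94×10^5, ε/D = 3.55×10^-6, f = 0.01271, h_2 = f(L/D)V²/2g = 11.26 m
Pipe 3: V = 1.393 m/s, Re = 5.01×10^5, ε/D = 5.46×10^-4, f = 0.01786, h_3 = f(L/D)V²/2g = 5.195 m
Series → Q common, losses add: H = Σh = 25.92 m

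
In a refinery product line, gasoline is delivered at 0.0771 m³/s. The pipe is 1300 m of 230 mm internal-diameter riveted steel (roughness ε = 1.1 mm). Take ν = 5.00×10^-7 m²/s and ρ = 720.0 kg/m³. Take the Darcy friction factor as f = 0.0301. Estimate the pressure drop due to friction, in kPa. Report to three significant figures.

Δp ≈ 211 kPa

V = 4Q/(πD²) = 4·0.0771/(π·0.230²) = 1.856 m/s
h_f = f(L/D)V²/(2g) = 0.03010·(1300/0.230)·1.856²/(2·9.81) = 29.86 m
Δp = ρg·h_f = 720.0·9.81·29.86 = 210.9 kPa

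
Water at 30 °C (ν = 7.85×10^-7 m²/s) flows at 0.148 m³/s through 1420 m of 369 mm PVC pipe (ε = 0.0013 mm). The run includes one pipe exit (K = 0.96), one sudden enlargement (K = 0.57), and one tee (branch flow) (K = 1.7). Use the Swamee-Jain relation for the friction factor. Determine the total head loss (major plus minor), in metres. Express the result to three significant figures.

V = 4Q/(πD²) = 1.384 m/s; V²/2g = 0.09762 m
Re = 6.51×10^5, ε/D = 3.52×10^-6 → f = 0.01256 (Swamee-Jain)
Major: h_f = f(L/D)·V²/2g = 0.01256·3848·0.09762 = 4.719 m
Minor: ΣK = 3.23; h_m = ΣK·V²/2g = 0.3153 m
Total H_L = 4.719 + 0.3153 = 5.035 m

H_L ≈ 5.03 m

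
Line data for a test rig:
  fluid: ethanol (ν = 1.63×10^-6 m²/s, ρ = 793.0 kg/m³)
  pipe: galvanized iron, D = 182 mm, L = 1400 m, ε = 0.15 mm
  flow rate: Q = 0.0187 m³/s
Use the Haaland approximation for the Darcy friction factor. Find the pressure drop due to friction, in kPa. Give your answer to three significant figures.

Δp ≈ 34.4 kPa

V = 4Q/(πD²) = 4·0.0187/(π·0.182²) = 0.7188 m/s
Re = VD/ν = 0.7188·0.182/1.63×10^-6 = 8.03×10^4 → turbulent
ε/D = 0.15/182 = 8.24×10^-4
Haaland: f = 0.02185
h_f = f(L/D)V²/(2g) = 0.02185·(1400/0.182)·0.7188²/(2·9.81) = 4.425 m
Δp = ρg·h_f = 793.0·9.81·4.425 = 34.43 kPa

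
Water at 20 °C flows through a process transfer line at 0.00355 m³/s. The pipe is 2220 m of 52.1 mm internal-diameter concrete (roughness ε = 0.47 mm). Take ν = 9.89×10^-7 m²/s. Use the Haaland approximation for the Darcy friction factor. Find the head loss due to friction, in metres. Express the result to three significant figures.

h_f ≈ 225 m

V = 4Q/(πD²) = 4·0.00355/(π·0.0521²) = 1.665 m/s
Re = VD/ν = 1.665·0.0521/9.89×10^-7 = 8.77×10^4 → turbulent
ε/D = 0.47/52.1 = 0.00902
Haaland: f = 0.03737
h_f = f(L/D)V²/(2g) = 0.03737·(2220/0.0521)·1.665²/(2·9.81) = 225.0 m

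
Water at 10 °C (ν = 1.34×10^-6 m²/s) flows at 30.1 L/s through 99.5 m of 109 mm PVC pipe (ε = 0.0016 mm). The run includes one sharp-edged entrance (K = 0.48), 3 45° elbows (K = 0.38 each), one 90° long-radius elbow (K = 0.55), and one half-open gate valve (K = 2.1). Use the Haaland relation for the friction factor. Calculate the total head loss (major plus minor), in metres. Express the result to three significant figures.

H_L ≈ 9.44 m

V = 4Q/(πD²) = 3.226 m/s; V²/2g = 0.5303 m
Re = 2.62×10^5, ε/D = 1.47×10^-5 → f = 0.01482 (Haaland)
Major: h_f = f(L/D)·V²/2g = 0.01482·912.8·0.5303 = 7.174 m
Minor: ΣK = 4.27; h_m = ΣK·V²/2g = 2.265 m
Total H_L = 7.174 + 2.265 = 9.439 m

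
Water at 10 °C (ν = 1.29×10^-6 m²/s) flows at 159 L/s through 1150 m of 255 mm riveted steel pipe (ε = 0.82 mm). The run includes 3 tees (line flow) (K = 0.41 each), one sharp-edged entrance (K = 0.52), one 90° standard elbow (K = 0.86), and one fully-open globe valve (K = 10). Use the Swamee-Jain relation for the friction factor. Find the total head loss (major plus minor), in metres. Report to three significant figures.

V = 4Q/(πD²) = 3.113 m/s; V²/2g = 0.4940 m
Re = 6.15×10^5, ε/D = 0.00322 → f = 0.02699 (Swamee-Jain)
Major: h_f = f(L/D)·V²/2g = 0.02699·4510·0.4940 = 60.13 m
Minor: ΣK = 12.6; h_m = ΣK·V²/2g = 6.230 m
Total H_L = 60.13 + 6.230 = 66.36 m

H_L ≈ 66.4 m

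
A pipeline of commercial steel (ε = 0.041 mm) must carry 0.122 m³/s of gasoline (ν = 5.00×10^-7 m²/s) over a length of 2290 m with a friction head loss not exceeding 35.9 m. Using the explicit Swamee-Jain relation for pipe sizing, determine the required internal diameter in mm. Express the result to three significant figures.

Swamee-Jain (Type III): D = 0.66·[ε^1.25·(LQ²/(gh_f))^4.75 + ν·Q^9.4·(L/(gh_f))^5.2]^0.04
LQ²/(gh_f) = 0.09678; L/(gh_f) = 6.502
Term 1 = ε^1.25·(…)^4.75 = 4.99×10^-11; Term 2 = ν·Q^9.4·(…)^5.2 = 2.18×10^-11
D = 0.66·(4.99×10^-11 + 2.18×10^-11)^0.04 = 0.2593 m = 259 mm
Check: V = 2.31 m/s, Re = 1.20×10^6, f = 0.01413, h_f = 34.0 m ≈ 35.9 m ✓

D ≈ 259 mm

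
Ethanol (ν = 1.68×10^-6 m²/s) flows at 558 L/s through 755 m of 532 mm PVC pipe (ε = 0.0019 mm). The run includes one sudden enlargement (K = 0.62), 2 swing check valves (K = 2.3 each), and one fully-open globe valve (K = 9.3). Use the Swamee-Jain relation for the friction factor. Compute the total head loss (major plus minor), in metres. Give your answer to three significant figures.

V = 4Q/(πD²) = 2.510 m/s; V²/2g = 0.3212 m
Re = 7.95×10^5, ε/D = 3.57×10^-6 → f = 0.01215 (Swamee-Jain)
Major: h_f = f(L/D)·V²/2g = 0.01215·1419·0.3212 = 5.537 m
Minor: ΣK = 14.5; h_m = ΣK·V²/2g = 4.663 m
Total H_L = 5.537 + 4.663 = 10.20 m

H_L ≈ 10.2 m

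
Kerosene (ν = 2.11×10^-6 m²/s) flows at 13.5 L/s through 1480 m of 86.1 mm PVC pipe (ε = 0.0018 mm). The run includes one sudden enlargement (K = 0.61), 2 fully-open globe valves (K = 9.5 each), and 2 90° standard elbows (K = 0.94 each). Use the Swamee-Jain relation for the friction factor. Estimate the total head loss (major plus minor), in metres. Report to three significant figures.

H_L ≈ 91.6 m

V = 4Q/(πD²) = 2.319 m/s; V²/2g = 0.2740 m
Re = 9.46×10^4, ε/D = 2.09×10^-5 → f = 0.01819 (Swamee-Jain)
Major: h_f = f(L/D)·V²/2g = 0.01819·17189·0.2740 = 85.70 m
Minor: ΣK = 21.5; h_m = ΣK·V²/2g = 5.889 m
Total H_L = 85.70 + 5.889 = 91.59 m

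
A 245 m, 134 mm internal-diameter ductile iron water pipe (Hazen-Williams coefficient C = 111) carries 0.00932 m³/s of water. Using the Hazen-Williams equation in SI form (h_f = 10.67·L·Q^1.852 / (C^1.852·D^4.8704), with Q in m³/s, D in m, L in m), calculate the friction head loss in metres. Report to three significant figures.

h_f = 10.67·245·0.00932^1.852 / (111^1.852·0.134^4.8704) = 1.319 m

h_f ≈ 1.32 m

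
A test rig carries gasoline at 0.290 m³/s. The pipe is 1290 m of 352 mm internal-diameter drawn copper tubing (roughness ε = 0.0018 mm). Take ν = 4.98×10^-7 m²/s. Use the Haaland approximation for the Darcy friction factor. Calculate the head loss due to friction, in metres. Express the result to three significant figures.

h_f ≈ 17.3 m

V = 4Q/(πD²) = 4·0.290/(π·0.352²) = 2.980 m/s
Re = VD/ν = 2.980·0.352/4.98×10^-7 = 2.11×10^6 → turbulent
ε/D = 0.0018/352 = 5.11×10^-6
Haaland: f = 0.01041
h_f = f(L/D)V²/(2g) = 0.01041·(1290/0.352)·2.980²/(2·9.81) = 17.27 m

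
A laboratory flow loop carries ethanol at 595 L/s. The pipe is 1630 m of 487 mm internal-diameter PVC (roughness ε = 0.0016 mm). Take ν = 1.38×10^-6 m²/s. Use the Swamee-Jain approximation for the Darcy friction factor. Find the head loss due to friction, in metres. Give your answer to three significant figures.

V = 4Q/(πD²) = 4·0.595/(π·0.487²) = 3.194 m/s
Re = VD/ν = 3.194·0.487/1.38×10^-6 = 1.13×10^6 → turbulent
ε/D = 0.0016/487 = 3.29×10^-6
Swamee-Jain: f = 0.01147
h_f = f(L/D)V²/(2g) = 0.01147·(1630/0.487)·3.194²/(2·9.81) = 19.96 m

h_f ≈ 20.0 m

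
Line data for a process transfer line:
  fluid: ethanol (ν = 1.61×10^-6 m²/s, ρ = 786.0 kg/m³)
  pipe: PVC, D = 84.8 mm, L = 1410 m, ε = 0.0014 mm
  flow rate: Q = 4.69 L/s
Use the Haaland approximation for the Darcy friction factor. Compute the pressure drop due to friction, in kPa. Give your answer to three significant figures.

Δp ≈ 96.4 kPa

V = 4Q/(πD²) = 4·0.00469/(π·0.0848²) = 0.8304 m/s
Re = VD/ν = 0.8304·0.0848/1.61×10^-6 = 4.37×10^4 → turbulent
ε/D = 0.0014/84.8 = 1.65×10^-5
Haaland: f = 0.02139
h_f = f(L/D)V²/(2g) = 0.02139·(1410/0.0848)·0.8304²/(2·9.81) = 12.50 m
Δp = ρg·h_f = 786.0·9.81·12.50 = 96.37 kPa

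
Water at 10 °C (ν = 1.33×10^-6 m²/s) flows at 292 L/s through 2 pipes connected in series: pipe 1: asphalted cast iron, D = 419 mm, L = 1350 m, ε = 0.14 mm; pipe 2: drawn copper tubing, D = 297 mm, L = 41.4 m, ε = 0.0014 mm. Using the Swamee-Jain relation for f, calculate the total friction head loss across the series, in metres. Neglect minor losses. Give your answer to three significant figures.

H ≈ 13.5 m

Pipe 1: V = 2.118 m/s, Re = 6.67×10^5, ε/D = 3.34×10^-4, f = 0.01636, h_1 = f(L/D)V²/2g = 12.05 m
Pipe 2: V = 4.215 m/s, Re = 9.41×10^5, ε/D = 4.71×10^-6, f = 0.01184, h_2 = f(L/D)V²/2g = 1.494 m
Series → Q common, losses add: H = Σh = 13.54 m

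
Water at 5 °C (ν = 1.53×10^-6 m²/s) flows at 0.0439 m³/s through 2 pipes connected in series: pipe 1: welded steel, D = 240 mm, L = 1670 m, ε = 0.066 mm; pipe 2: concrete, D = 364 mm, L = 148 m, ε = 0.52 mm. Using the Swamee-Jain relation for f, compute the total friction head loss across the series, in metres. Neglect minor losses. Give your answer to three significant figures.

Pipe 1: V = 0.9704 m/s, Re = 1.52×10^5, ε/D = 2.75×10^-4, f = 0.01824, h_1 = f(L/D)V²/2g = 6.093 m
Pipe 2: V = 0.4219 m/s, Re = 1.00×10^5, ε/D = 0.00143, f = 0.02372, h_2 = f(L/D)V²/2g = 0.08749 m
Series → Q common, losses add: H = Σh = 6.180 m

H ≈ 6.18 m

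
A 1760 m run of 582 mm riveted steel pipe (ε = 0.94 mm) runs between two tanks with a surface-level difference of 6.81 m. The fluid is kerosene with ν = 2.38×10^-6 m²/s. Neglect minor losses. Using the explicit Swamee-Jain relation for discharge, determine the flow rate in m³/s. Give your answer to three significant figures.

Q ≈ 0.371 m³/s

Swamee-Jain (Type II): Q = -0.965·√(gD⁵h_f/L)·ln[ε/(3.7D) + √(3.17ν²L/(gD³h_f))]
√(gD⁵h_f/L) = √(9.81·0.582⁵·6.81/1760) = 0.05035
ε/(3.7D) = 4.37×10^-4; √(3.17ν²L/(gD³h_f)) = 4.90×10^-5
Q = -0.965·0.05035·ln(4.855×10^-4) = 0.3707 m³/s
Check: V = 1.39 m/s, Re = 3.41×10^5, f = 0.02290, h_f = 6.85 m ≈ 6.81 m ✓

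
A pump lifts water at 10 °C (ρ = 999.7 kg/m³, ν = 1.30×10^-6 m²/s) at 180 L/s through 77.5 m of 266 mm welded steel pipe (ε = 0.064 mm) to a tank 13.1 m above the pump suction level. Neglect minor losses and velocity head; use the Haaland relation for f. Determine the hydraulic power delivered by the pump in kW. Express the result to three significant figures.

V = 4Q/(πD²) = 3.239 m/s; Re = 6.63×10^5; ε/D = 2.41×10^-4; f = 0.01536
h_f = f(L/D)V²/2g = 2.393 m
Total head H = z + h_f = 13.1 + 2.393 = 15.49 m
P_hyd = ρgQH = 999.7·9.81·0.180·15.49 = 27.35 kW

P_hyd ≈ 27.3 kW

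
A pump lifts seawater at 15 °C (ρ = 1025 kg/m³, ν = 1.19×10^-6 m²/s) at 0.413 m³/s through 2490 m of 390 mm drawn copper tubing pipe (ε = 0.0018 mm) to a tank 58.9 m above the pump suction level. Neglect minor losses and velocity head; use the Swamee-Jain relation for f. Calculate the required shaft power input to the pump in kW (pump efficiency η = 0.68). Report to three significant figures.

P_shaft ≈ 633 kW

V = 4Q/(πD²) = 3.457 m/s; Re = 1.13×10^6; ε/D = 4.62×10^-6; f = 0.01149
h_f = f(L/D)V²/2g = 44.70 m
Total head H = z + h_f = 58.9 + 44.70 = 103.6 m
P_hyd = ρgQH = 1025·9.81·0.413·103.6 = 430.2 kW
P_shaft = P_hyd/η = 430.2/0.68 = 632.7 kW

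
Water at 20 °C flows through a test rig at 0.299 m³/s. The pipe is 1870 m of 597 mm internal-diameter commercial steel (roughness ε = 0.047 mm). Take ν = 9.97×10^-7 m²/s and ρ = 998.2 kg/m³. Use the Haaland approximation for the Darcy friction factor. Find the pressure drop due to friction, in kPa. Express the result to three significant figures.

V = 4Q/(πD²) = 4·0.299/(π·0.597²) = 1.068 m/s
Re = VD/ν = 1.068·0.597/9.97×10^-7 = 6.40×10^5 → turbulent
ε/D = 0.047/597 = 7.87×10^-5
Haaland: f = 0.01361
h_f = f(L/D)V²/(2g) = 0.01361·(1870/0.597)·1.068²/(2·9.81) = 2.479 m
Δp = ρg·h_f = 998.2·9.81·2.479 = 24.28 kPa

Δp ≈ 24.3 kPa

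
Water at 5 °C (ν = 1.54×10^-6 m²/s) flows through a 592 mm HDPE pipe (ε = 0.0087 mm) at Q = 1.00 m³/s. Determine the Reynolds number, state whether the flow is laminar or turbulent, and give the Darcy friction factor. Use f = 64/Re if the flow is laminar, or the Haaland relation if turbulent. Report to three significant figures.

Re ≈ 1.40×10^6; turbulent; f ≈ 0.0113

V = 4Q/(πD²) = 3.633 m/s
Re = VD/ν = 3.633·0.592/1.54×10^-6 = 1.40×10^6
Re > 4000 → turbulent; ε/D = 1.47×10^-5
Haaland: f = 0.01130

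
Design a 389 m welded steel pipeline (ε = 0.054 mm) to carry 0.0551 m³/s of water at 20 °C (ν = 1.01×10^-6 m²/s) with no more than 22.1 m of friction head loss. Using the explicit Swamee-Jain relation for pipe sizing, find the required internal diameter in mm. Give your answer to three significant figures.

D ≈ 152 mm

Swamee-Jain (Type III): D = 0.66·[ε^1.25·(LQ²/(gh_f))^4.75 + ν·Q^9.4·(L/(gh_f))^5.2]^0.04
LQ²/(gh_f) = 0.005447; L/(gh_f) = 1.794
Term 1 = ε^1.25·(…)^4.75 = 8.17×10^-17; Term 2 = ν·Q^9.4·(…)^5.2 = 3.10×10^-17
D = 0.66·(8.17×10^-17 + 3.10×10^-17)^0.04 = 0.1519 m = 152 mm
Check: V = 3.04 m/s, Re = 4.57×10^5, f = 0.01689, h_f = 20.4 m ≈ 22.1 m ✓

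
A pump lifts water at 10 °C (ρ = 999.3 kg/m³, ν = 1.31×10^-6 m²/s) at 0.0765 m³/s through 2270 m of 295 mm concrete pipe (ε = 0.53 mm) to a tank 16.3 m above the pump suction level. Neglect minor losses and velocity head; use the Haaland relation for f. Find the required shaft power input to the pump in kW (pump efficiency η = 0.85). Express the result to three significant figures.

V = 4Q/(πD²) = 1.119 m/s; Re = 2.52×10^5; ε/D = 0.00180; f = 0.02349
h_f = f(L/D)V²/2g = 11.54 m
Total head H = z + h_f = 16.3 + 11.54 = 27.84 m
P_hyd = ρgQH = 999.3·9.81·0.0765·27.84 = 20.88 kW
P_shaft = P_hyd/η = 20.88/0.85 = 24.56 kW

P_shaft ≈ 24.6 kW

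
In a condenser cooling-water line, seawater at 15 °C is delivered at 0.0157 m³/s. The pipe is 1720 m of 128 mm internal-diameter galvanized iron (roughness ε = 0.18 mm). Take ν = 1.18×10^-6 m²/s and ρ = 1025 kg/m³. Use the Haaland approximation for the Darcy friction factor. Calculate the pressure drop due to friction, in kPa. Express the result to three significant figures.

Δp ≈ 234 kPa

V = 4Q/(πD²) = 4·0.0157/(π·0.128²) = 1.220 m/s
Re = VD/ν = 1.220·0.128/1.18×10^-6 = 1.32×10^5 → turbulent
ε/D = 0.18/128 = 0.00141
Haaland: f = 0.02287
h_f = f(L/D)V²/(2g) = 0.02287·(1720/0.128)·1.220²/(2·9.81) = 23.32 m
Δp = ρg·h_f = 1025·9.81·23.32 = 234.4 kPa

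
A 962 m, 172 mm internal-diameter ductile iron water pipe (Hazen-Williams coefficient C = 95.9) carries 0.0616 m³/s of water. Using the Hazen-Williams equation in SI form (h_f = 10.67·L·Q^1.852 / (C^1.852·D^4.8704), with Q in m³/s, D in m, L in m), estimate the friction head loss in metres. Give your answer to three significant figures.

h_f ≈ 66.5 m

h_f = 10.67·962·0.0616^1.852 / (95.9^1.852·0.172^4.8704) = 66.47 m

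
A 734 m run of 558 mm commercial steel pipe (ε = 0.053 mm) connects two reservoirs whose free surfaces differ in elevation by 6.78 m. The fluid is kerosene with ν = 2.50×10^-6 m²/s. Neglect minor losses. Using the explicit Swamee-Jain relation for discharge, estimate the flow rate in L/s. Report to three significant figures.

Q ≈ 656 L/s

Swamee-Jain (Type II): Q = -0.965·√(gD⁵h_f/L)·ln[ε/(3.7D) + √(3.17ν²L/(gD³h_f))]
√(gD⁵h_f/L) = √(9.81·0.558⁵·6.78/734) = 0.07001
ε/(3.7D) = 2.57×10^-5; √(3.17ν²L/(gD³h_f)) = 3.55×10^-5
Q = -0.965·0.07001·ln(6.115×10^-5) = 0.6555 m³/s
Check: V = 2.68 m/s, Re = 5.98×10^5, f = 0.01412, h_f = 6.80 m ≈ 6.78 m ✓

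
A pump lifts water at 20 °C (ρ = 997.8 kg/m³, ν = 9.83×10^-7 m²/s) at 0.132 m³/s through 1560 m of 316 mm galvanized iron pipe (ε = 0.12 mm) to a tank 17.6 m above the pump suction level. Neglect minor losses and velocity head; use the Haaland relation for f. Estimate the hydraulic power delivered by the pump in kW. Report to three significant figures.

P_hyd ≈ 38.1 kW

V = 4Q/(πD²) = 1.683 m/s; Re = 5.41×10^5; ε/D = 3.80×10^-4; f = 0.01669
h_f = f(L/D)V²/2g = 11.90 m
Total head H = z + h_f = 17.6 + 11.90 = 29.50 m
P_hyd = ρgQH = 997.8·9.81·0.132·29.50 = 38.11 kW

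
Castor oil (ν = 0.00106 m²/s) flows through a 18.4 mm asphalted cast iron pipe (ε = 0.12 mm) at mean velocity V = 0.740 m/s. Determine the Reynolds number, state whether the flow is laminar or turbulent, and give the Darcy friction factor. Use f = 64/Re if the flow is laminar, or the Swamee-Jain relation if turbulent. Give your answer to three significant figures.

Re ≈ 12.8; laminar; f = 64/Re ≈ 4.98

Re = VD/ν = 0.7400·0.0184/0.00106 = 12.8
Re < 2300 → laminar → f = 64/Re = 4.982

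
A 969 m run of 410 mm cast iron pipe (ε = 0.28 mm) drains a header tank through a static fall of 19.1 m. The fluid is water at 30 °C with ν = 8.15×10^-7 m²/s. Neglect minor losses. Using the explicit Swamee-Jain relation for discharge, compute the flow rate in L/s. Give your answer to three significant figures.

Swamee-Jain (Type II): Q = -0.965·√(gD⁵h_f/L)·ln[ε/(3.7D) + √(3.17ν²L/(gD³h_f))]
√(gD⁵h_f/L) = √(9.81·0.410⁵·19.1/969) = 0.04733
ε/(3.7D) = 1.85×10^-4; √(3.17ν²L/(gD³h_f)) = 1.26×10^-5
Q = -0.965·0.04733·ln(1.971×10^-4) = 0.3897 m³/s
Check: V = 2.95 m/s, Re = 1.48×10^6, f = 0.01828, h_f = 19.2 m ≈ 19.1 m ✓

Q ≈ 390 L/s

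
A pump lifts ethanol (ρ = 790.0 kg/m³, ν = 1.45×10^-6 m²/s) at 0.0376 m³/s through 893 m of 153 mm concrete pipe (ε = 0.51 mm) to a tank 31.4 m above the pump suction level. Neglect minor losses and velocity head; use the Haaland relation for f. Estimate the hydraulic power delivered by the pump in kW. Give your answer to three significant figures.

P_hyd ≈ 19.1 kW

V = 4Q/(πD²) = 2.045 m/s; Re = 2.16×10^5; ε/D = 0.00333; f = 0.02753
h_f = f(L/D)V²/2g = 34.26 m
Total head H = z + h_f = 31.4 + 34.26 = 65.66 m
P_hyd = ρgQH = 790.0·9.81·0.0376·65.66 = 19.13 kW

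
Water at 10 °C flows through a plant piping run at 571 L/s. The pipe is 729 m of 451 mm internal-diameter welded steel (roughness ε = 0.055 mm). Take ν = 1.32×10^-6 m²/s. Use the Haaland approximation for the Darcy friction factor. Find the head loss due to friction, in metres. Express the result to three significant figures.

h_f ≈ 14.2 m

V = 4Q/(πD²) = 4·0.571/(π·0.451²) = 3.574 m/s
Re = VD/ν = 3.574·0.451/1.32×10^-6 = 1.22×10^6 → turbulent
ε/D = 0.055/451 = 1.22×10^-4
Haaland: f = 0.01346
h_f = f(L/D)V²/(2g) = 0.01346·(729/0.451)·3.574²/(2·9.81) = 14.16 m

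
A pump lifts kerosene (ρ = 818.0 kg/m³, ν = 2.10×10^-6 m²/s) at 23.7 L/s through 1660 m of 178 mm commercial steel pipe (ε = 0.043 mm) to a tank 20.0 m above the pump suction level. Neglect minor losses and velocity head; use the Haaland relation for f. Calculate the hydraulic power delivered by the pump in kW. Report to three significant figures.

V = 4Q/(πD²) = 0.9524 m/s; Re = 8.07×10^4; ε/D = 2.42×10^-4; f = 0.01962
h_f = f(L/D)V²/2g = 8.459 m
Total head H = z + h_f = 20.0 + 8.459 = 28.46 m
P_hyd = ρgQH = 818.0·9.81·0.0237·28.46 = 5.412 kW

P_hyd ≈ 5.41 kW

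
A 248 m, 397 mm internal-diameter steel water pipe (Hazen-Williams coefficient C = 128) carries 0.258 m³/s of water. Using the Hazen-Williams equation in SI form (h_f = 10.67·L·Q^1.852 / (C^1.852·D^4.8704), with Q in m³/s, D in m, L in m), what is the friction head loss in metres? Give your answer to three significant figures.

h_f = 10.67·248·0.258^1.852 / (128^1.852·0.397^4.8704) = 2.423 m

h_f ≈ 2.42 m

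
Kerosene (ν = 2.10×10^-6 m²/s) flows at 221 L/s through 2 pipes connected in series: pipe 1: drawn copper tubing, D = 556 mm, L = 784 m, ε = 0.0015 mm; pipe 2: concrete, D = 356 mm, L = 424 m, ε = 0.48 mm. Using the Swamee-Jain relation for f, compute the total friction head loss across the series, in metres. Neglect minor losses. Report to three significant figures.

H ≈ 7.45 m

Pipe 1: V = 0.9102 m/s, Re = 2.41×10^5, ε/D = 2.70×10^-6, f = 0.01501, h_1 = f(L/D)V²/2g = 0.8938 m
Pipe 2: V = 2.220 m/s, Re = 3.76×10^5, ε/D = 0.00135, f = 0.02192, h_2 = f(L/D)V²/2g = 6.559 m
Series → Q common, losses add: H = Σh = 7.453 m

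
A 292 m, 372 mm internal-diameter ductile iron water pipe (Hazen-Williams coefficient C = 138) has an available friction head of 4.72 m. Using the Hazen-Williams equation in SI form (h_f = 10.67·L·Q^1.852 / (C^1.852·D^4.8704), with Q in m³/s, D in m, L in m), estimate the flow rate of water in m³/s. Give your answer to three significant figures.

Rearranging: Q = [h_f·C^1.852·D^4.8704 / (10.67·L)]^(1/1.852)
Q = [4.72·138^1.852·0.372^4.8704 / (10.67·292)]^0.540 = 0.3076 m³/s

Q ≈ 0.308 m³/s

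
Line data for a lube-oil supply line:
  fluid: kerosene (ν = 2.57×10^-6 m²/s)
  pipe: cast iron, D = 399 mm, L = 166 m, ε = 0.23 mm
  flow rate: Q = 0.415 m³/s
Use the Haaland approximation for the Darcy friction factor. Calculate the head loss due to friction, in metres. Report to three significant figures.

h_f ≈ 4.21 m

V = 4Q/(πD²) = 4·0.415/(π·0.399²) = 3.319 m/s
Re = VD/ν = 3.319·0.399/2.57×10^-6 = 5.15×10^5 → turbulent
ε/D = 0.23/399 = 5.76×10^-4
Haaland: f = 0.01803
h_f = f(L/D)V²/(2g) = 0.01803·(166/0.399)·3.319²/(2·9.81) = 4.211 m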